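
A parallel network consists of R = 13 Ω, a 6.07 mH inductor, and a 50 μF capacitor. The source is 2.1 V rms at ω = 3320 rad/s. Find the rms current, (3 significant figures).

X_L = ωL = 20.2 Ω
X_C = 1/(ωC) = 6.02 Ω
Parallel: admittances add. Y = 1/R + 1/(jωL) + jωC
Y = (0.0769 + j0.116) S
|Y| = 0.140 S → |Z| = 1/|Y| = 7.17 Ω, ∠Z = −∠Y = -56.5°
I = V/|Z| = 2.1/7.17 = 293 mA

293 mA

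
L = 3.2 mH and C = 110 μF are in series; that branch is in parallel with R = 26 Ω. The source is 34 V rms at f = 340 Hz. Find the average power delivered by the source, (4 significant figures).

ω = 2πf = 2136 rad/s
X_L = ωL = 6.836 Ω
X_C = 1/(ωC) = 4.255 Ω
Branch 1: Z₁ = R = 26.00 Ω
Branch 2 (series LC): Z₂ = j(X_L − X_C) = j2.581 Ω
Parallel: Z = Z₁Z₂/(Z₁+Z₂), |Z| = 2.568 Ω, ∠Z = 84.33°
I = V/|Z| = 13.24 A
P = VI cos φ = 34 × 13.24 × cos(84.33°) = 44.46 W

44.46 W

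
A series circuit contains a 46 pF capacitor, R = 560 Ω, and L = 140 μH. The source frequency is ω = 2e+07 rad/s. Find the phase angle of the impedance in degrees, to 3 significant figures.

71.9°

X_L = ωL = 2800 Ω
X_C = 1/(ωC) = 1090 Ω
Net reactance X = X_L − X_C = 1710 Ω
Z = 560 + j1710 Ω
|Z| = √(560² + 1710²) = 1800 Ω
∠Z = arctan(1710/560) = 71.9°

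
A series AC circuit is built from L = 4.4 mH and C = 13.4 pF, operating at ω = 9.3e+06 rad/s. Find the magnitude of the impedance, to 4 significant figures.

X_L = ωL = 40920 Ω
X_C = 1/(ωC) = 8024 Ω
Net reactance X = X_L − X_C = 32900 Ω
Z = j32900 Ω
|Z| = √(0² + 32900²) = 32900 Ω

32900 Ω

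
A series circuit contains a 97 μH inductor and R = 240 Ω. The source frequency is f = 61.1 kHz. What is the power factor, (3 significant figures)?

0.988

ω = 2πf = 383900 rad/s
X_L = ωL = 37.2 Ω
Z = 240 + j37.2 Ω
|Z| = √(240² + 37.2²) = 243 Ω
∠Z = arctan(37.2/240) = 8.82°
cos φ = cos(8.82°) = 0.988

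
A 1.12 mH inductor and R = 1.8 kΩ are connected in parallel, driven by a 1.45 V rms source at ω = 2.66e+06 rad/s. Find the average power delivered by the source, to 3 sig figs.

X_L = ωL = 2980 Ω
Parallel: admittances add. Y = 1/R + 1/(jωL)
Y = (0.000556 − j0.000336) S
|Y| = 0.000649 S → |Z| = 1/|Y| = 1540 Ω, ∠Z = −∠Y = 31.1°
I = V/|Z| = 941 μA
P = VI cos φ = 1.45 × 0.000941 × cos(31.1°) = 1.17 mW

1.17 mW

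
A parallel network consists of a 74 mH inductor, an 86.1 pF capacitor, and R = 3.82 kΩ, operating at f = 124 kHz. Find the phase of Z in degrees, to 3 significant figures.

-10.8°

ω = 2πf = 779100 rad/s
X_L = ωL = 57700 Ω
X_C = 1/(ωC) = 14900 Ω
Parallel: admittances add. Y = 1/R + 1/(jωL) + jωC
Y = (0.000262 + j4.97e-05) S
|Y| = 0.000266 S → |Z| = 1/|Y| = 3750 Ω, ∠Z = −∠Y = -10.8°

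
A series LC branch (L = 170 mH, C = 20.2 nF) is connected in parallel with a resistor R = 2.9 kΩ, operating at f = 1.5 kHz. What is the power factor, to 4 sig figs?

0.7830

ω = 2πf = 9425 rad/s
X_L = ωL = 1602 Ω
X_C = 1/(ωC) = 5253 Ω
Branch 1: Z₁ = R = 2900 Ω
Branch 2 (series LC): Z₂ = j(X_L − X_C) = −j3650 Ω
Parallel: Z = Z₁Z₂/(Z₁+Z₂), |Z| = 2271 Ω, ∠Z = -38.46°
cos φ = cos(-38.46°) = 0.7830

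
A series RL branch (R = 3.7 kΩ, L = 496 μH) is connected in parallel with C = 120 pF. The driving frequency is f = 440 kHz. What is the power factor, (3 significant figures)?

0.698

ω = 2πf = 2.765e+06 rad/s
X_L = ωL = 1370 Ω
X_C = 1/(ωC) = 3010 Ω
Branch 1 (R+jX_L): Z₁ = 3700 + j1370 Ω, |Z₁| = 3950 Ω
Branch 2 (−jX_C): Z₂ = −j3010 Ω
Parallel: Z = Z₁Z₂/(Z₁+Z₂), |Z| = 2940 Ω, ∠Z = -45.7°
cos φ = cos(-45.7°) = 0.698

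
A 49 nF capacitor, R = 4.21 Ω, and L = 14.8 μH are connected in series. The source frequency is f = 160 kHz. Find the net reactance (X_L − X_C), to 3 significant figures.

ω = 2πf = 1.005e+06 rad/s
X_L = ωL = 14.9 Ω
X_C = 1/(ωC) = 20.3 Ω
X = 14.9 − 20.3 = -5.42 Ω

-5.42 Ω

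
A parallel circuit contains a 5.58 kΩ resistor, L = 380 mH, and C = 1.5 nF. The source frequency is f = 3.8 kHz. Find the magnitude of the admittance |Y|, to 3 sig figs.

ω = 2πf = 23880 rad/s
X_L = ωL = 9070 Ω
X_C = 1/(ωC) = 27900 Ω
Parallel: admittances add. Y = 1/R + 1/(jωL) + jωC
Y = (0.000179 − j7.44e-05) S
|Y| = 0.000194 S → |Z| = 1/|Y| = 5150 Ω, ∠Z = −∠Y = 22.5°

194 μS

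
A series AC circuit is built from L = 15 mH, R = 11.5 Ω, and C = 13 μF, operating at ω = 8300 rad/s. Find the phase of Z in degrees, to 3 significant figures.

X_L = ωL = 124 Ω
X_C = 1/(ωC) = 9.27 Ω
Net reactance X = X_L − X_C = 115 Ω
Z = 11.5 + j115 Ω
|Z| = √(11.5² + 115²) = 116 Ω
∠Z = arctan(115/11.5) = 84.3°

84.3°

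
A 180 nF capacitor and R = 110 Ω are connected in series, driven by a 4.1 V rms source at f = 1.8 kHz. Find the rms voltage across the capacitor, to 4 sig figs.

4.001 V

ω = 2πf = 11310 rad/s
X_C = 1/(ωC) = 491.2 Ω
Z = 110.0 − j491.2 Ω
|Z| = √(110.0² + 491.2²) = 503.4 Ω
I = V/|Z| = 8.145 mA
V_C = I·|Z_C| = 0.008145 × 491.2 = 4.001 V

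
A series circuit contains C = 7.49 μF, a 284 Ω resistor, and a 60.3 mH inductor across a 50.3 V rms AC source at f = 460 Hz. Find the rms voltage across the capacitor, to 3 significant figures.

ω = 2πf = 2890 rad/s
X_L = ωL = 174 Ω
X_C = 1/(ωC) = 46.2 Ω
Net reactance X = X_L − X_C = 128 Ω
Z = 284 + j128 Ω
|Z| = √(284² + 128²) = 312 Ω
I = V/|Z| = 161 mA
V_C = I·|Z_C| = 0.161 × 46.2 = 7.46 V

7.46 V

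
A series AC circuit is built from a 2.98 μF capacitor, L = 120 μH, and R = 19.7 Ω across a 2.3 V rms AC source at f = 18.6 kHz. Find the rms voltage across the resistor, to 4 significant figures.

2.002 V

ω = 2πf = 116900 rad/s
X_L = ωL = 14.02 Ω
X_C = 1/(ωC) = 2.871 Ω
Net reactance X = X_L − X_C = 11.15 Ω
Z = 19.70 + j11.15 Ω
|Z| = √(19.70² + 11.15²) = 22.64 Ω
I = V/|Z| = 101.6 mA
V_R = I·|Z_R| = 0.1016 × 19.70 = 2.002 V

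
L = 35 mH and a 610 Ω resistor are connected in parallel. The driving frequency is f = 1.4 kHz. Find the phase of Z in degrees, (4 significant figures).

63.22°

ω = 2πf = 8796 rad/s
X_L = ωL = 307.9 Ω
Parallel: admittances add. Y = 1/R + 1/(jωL)
Y = (0.001639 − j0.003248) S
|Y| = 0.003638 S → |Z| = 1/|Y| = 274.9 Ω, ∠Z = −∠Y = 63.22°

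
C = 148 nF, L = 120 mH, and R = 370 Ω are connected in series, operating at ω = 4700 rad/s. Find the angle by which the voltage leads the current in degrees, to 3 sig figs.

X_L = ωL = 564 Ω
X_C = 1/(ωC) = 1440 Ω
Net reactance X = X_L − X_C = -874 Ω
Z = 370 − j874 Ω
|Z| = √(370² + 874²) = 949 Ω
∠Z = arctan(-874/370) = -67.0°

-67.0°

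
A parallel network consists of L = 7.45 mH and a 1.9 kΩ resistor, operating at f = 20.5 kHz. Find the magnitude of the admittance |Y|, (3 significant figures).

ω = 2πf = 128800 rad/s
X_L = ωL = 960 Ω
Parallel: admittances add. Y = 1/R + 1/(jωL)
Y = (0.000526 − j0.00104) S
|Y| = 0.00117 S → |Z| = 1/|Y| = 857 Ω, ∠Z = −∠Y = 63.2°

1.17 mS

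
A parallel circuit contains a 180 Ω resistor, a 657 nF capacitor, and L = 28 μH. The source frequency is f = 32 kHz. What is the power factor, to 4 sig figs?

0.1211

ω = 2πf = 201100 rad/s
X_L = ωL = 5.630 Ω
X_C = 1/(ωC) = 7.570 Ω
Parallel: admittances add. Y = 1/R + 1/(jωL) + jωC
Y = (0.005556 − j0.04553) S
|Y| = 0.04587 S → |Z| = 1/|Y| = 21.80 Ω, ∠Z = −∠Y = 83.04°
cos φ = cos(83.04°) = 0.1211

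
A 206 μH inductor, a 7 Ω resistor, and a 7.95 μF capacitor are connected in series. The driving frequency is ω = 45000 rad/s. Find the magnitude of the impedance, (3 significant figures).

9.54 Ω

X_L = ωL = 9.27 Ω
X_C = 1/(ωC) = 2.80 Ω
Net reactance X = X_L − X_C = 6.47 Ω
Z = 7.00 + j6.47 Ω
|Z| = √(7.00² + 6.47²) = 9.54 Ω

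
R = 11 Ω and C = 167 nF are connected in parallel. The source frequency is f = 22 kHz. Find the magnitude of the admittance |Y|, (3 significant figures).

93.8 mS

ω = 2πf = 138200 rad/s
X_C = 1/(ωC) = 43.3 Ω
Parallel: admittances add. Y = 1/R + jωC
Y = (0.0909 + j0.0231) S
|Y| = 0.0938 S → |Z| = 1/|Y| = 10.7 Ω, ∠Z = −∠Y = -14.2°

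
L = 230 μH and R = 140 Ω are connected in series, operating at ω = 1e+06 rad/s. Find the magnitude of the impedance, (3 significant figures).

269 Ω

X_L = ωL = 230 Ω
Z = 140 + j230 Ω
|Z| = √(140² + 230²) = 269 Ω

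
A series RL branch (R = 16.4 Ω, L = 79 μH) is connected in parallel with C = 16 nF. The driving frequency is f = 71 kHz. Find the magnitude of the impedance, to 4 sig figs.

ω = 2πf = 446100 rad/s
X_L = ωL = 35.24 Ω
X_C = 1/(ωC) = 140.1 Ω
Branch 1 (R+jX_L): Z₁ = 16.40 + j35.24 Ω, |Z₁| = 38.87 Ω
Branch 2 (−jX_C): Z₂ = −j140.1 Ω
Parallel: Z = Z₁Z₂/(Z₁+Z₂), |Z| = 51.31 Ω, ∠Z = 56.16°

51.31 Ω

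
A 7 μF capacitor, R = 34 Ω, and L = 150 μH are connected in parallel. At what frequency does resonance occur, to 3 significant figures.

ω₀ = 1/√(LC) = 1/√(0.00015 × 7e-06) = 30860 rad/s
f₀ = ω₀/(2π) = 4.91 kHz

4.91 kHz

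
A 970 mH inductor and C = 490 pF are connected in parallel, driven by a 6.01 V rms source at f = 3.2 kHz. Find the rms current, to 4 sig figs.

248.9 μA

ω = 2πf = 20110 rad/s
X_L = ωL = 19500 Ω
X_C = 1/(ωC) = 101500 Ω
Parallel: admittances add. Y = 1/(jωL) + jωC
Y = (0 − j4.142e-05) S
|Y| = 4.142e-05 S → |Z| = 1/|Y| = 24140 Ω, ∠Z = −∠Y = 90.00°
I = V/|Z| = 6.01/24140 = 248.9 μA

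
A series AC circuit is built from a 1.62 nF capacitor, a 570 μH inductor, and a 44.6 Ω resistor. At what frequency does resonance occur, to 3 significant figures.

ω₀ = 1/√(LC) = 1/√(0.00057 × 1.62e-09) = 1.041e+06 rad/s
f₀ = ω₀/(2π) = 166 kHz

166 kHz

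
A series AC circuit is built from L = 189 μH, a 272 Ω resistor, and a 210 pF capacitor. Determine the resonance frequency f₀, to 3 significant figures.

ω₀ = 1/√(LC) = 1/√(0.000189 × 2.1e-10) = 5.019e+06 rad/s
f₀ = ω₀/(2π) = 799 kHz

799 kHz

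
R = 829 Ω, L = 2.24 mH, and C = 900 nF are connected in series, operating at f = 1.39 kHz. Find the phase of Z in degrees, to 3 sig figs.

ω = 2πf = 8734 rad/s
X_L = ωL = 19.6 Ω
X_C = 1/(ωC) = 127 Ω
Net reactance X = X_L − X_C = -108 Ω
Z = 829 − j108 Ω
|Z| = √(829² + 108²) = 836 Ω
∠Z = arctan(-108/829) = -7.40°

-7.40°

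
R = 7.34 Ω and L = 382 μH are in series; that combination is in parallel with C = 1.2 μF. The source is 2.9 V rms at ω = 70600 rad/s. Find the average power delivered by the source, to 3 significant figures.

X_L = ωL = 27.0 Ω
X_C = 1/(ωC) = 11.8 Ω
Branch 1 (R+jX_L): Z₁ = 7.34 + j27.0 Ω, |Z₁| = 28.0 Ω
Branch 2 (−jX_C): Z₂ = −j11.8 Ω
Parallel: Z = Z₁Z₂/(Z₁+Z₂), |Z| = 19.6 Ω, ∠Z = -79.4°
I = V/|Z| = 148 mA
P = VI cos φ = 2.9 × 0.148 × cos(-79.4°) = 79.0 mW

79.0 mW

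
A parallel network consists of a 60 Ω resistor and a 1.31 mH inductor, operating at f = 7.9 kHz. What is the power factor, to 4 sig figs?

0.7349

ω = 2πf = 49640 rad/s
X_L = ωL = 65.02 Ω
Parallel: admittances add. Y = 1/R + 1/(jωL)
Y = (0.01667 − j0.01538) S
|Y| = 0.02268 S → |Z| = 1/|Y| = 44.10 Ω, ∠Z = −∠Y = 42.70°
cos φ = cos(42.70°) = 0.7349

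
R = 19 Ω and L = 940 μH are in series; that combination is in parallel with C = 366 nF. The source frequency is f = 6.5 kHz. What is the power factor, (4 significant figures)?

ω = 2πf = 40840 rad/s
X_L = ωL = 38.39 Ω
X_C = 1/(ωC) = 66.90 Ω
Branch 1 (R+jX_L): Z₁ = 19.00 + j38.39 Ω, |Z₁| = 42.83 Ω
Branch 2 (−jX_C): Z₂ = −j66.90 Ω
Parallel: Z = Z₁Z₂/(Z₁+Z₂), |Z| = 83.64 Ω, ∠Z = 29.99°
cos φ = cos(29.99°) = 0.8661

0.8661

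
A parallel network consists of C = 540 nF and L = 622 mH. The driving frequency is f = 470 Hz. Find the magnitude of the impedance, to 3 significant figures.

952 Ω

ω = 2πf = 2953 rad/s
X_L = ωL = 1840 Ω
X_C = 1/(ωC) = 627 Ω
Parallel: admittances add. Y = 1/(jωL) + jωC
Y = (0 + j0.00105) S
|Y| = 0.00105 S → |Z| = 1/|Y| = 952 Ω, ∠Z = −∠Y = -90.0°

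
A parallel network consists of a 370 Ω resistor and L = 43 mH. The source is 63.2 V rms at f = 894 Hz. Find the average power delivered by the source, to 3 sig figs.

ω = 2πf = 5617 rad/s
X_L = ωL = 242 Ω
Parallel: admittances add. Y = 1/R + 1/(jωL)
Y = (0.00270 − j0.00414) S
|Y| = 0.00494 S → |Z| = 1/|Y| = 202 Ω, ∠Z = −∠Y = 56.9°
I = V/|Z| = 312 mA
P = VI cos φ = 63.2 × 0.312 × cos(56.9°) = 10.8 W

10.8 W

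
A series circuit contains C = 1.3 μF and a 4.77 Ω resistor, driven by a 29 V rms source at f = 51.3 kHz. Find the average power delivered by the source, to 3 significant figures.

ω = 2πf = 322300 rad/s
X_C = 1/(ωC) = 2.39 Ω
Z = 4.77 − j2.39 Ω
|Z| = √(4.77² + 2.39²) = 5.33 Ω
∠Z = arctan(-2.39/4.77) = -26.6°
I = V/|Z| = 5.44 A
P = VI cos φ = 29 × 5.44 × cos(-26.6°) = 141 W

141 W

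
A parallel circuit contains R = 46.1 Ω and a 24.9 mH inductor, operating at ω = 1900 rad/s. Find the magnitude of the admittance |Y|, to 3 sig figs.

30.3 mS

X_L = ωL = 47.3 Ω
Parallel: admittances add. Y = 1/R + 1/(jωL)
Y = (0.0217 − j0.0211) S
|Y| = 0.0303 S → |Z| = 1/|Y| = 33.0 Ω, ∠Z = −∠Y = 44.3°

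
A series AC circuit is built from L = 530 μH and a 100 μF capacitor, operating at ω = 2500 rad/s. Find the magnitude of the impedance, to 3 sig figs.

X_L = ωL = 1.32 Ω
X_C = 1/(ωC) = 4.00 Ω
Net reactance X = X_L − X_C = -2.67 Ω
Z = − j2.67 Ω
|Z| = √(0² + 2.67²) = 2.67 Ω

2.67 Ω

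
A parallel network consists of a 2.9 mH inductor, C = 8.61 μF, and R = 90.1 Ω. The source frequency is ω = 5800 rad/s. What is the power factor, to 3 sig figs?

X_L = ωL = 16.8 Ω
X_C = 1/(ωC) = 20.0 Ω
Parallel: admittances add. Y = 1/R + 1/(jωL) + jωC
Y = (0.0111 − j0.00952) S
|Y| = 0.0146 S → |Z| = 1/|Y| = 68.4 Ω, ∠Z = −∠Y = 40.6°
cos φ = cos(40.6°) = 0.759

0.759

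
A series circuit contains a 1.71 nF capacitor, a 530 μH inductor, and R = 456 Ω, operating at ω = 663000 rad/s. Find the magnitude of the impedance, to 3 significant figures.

X_L = ωL = 351 Ω
X_C = 1/(ωC) = 882 Ω
Net reactance X = X_L − X_C = -531 Ω
Z = 456 − j531 Ω
|Z| = √(456² + 531²) = 700 Ω

700 Ω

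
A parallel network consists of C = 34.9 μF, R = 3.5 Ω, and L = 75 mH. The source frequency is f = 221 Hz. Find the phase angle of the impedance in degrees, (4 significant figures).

-7.745°

ω = 2πf = 1389 rad/s
X_L = ωL = 104.1 Ω
X_C = 1/(ωC) = 20.63 Ω
Parallel: admittances add. Y = 1/R + 1/(jωL) + jωC
Y = (0.2857 + j0.03886) S
|Y| = 0.2883 S → |Z| = 1/|Y| = 3.468 Ω, ∠Z = −∠Y = -7.745°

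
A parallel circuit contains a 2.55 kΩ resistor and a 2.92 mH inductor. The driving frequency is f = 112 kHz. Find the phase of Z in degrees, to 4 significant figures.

51.14°

ω = 2πf = 703700 rad/s
X_L = ωL = 2055 Ω
Parallel: admittances add. Y = 1/R + 1/(jωL)
Y = (0.0003922 − j0.0004867) S
|Y| = 0.0006250 S → |Z| = 1/|Y| = 1600 Ω, ∠Z = −∠Y = 51.14°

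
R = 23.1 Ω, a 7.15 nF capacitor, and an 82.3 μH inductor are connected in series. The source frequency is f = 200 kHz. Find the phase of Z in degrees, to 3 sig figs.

ω = 2πf = 1.257e+06 rad/s
X_L = ωL = 103 Ω
X_C = 1/(ωC) = 111 Ω
Net reactance X = X_L − X_C = -7.88 Ω
Z = 23.1 − j7.88 Ω
|Z| = √(23.1² + 7.88²) = 24.4 Ω
∠Z = arctan(-7.88/23.1) = -18.8°

-18.8°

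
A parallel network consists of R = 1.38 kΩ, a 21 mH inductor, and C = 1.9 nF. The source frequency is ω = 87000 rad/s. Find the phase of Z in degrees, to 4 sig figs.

X_L = ωL = 1827 Ω
X_C = 1/(ωC) = 6050 Ω
Parallel: admittances add. Y = 1/R + 1/(jωL) + jωC
Y = (0.0007246 − j0.0003820) S
|Y| = 0.0008192 S → |Z| = 1/|Y| = 1221 Ω, ∠Z = −∠Y = 27.80°

27.80°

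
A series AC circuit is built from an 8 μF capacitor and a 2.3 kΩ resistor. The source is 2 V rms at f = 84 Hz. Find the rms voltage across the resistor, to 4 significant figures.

ω = 2πf = 527.8 rad/s
X_C = 1/(ωC) = 236.8 Ω
Z = 2300 − j236.8 Ω
|Z| = √(2300² + 236.8²) = 2312 Ω
I = V/|Z| = 865.0 μA
V_R = I·|Z_R| = 0.0008650 × 2300 = 1.989 V

1.989 V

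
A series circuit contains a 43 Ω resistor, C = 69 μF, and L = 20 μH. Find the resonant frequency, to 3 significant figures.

4.28 kHz

ω₀ = 1/√(LC) = 1/√(2e-05 × 6.9e-05) = 26920 rad/s
f₀ = ω₀/(2π) = 4.28 kHz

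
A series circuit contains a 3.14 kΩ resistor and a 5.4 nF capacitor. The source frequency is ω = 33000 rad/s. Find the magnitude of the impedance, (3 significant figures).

X_C = 1/(ωC) = 5610 Ω
Z = 3140 − j5610 Ω
|Z| = √(3140² + 5610²) = 6430 Ω

6430 Ω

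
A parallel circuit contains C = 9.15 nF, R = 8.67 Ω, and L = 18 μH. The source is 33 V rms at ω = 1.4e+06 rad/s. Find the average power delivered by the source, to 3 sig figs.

126 W

X_L = ωL = 25.2 Ω
X_C = 1/(ωC) = 78.1 Ω
Parallel: admittances add. Y = 1/R + 1/(jωL) + jωC
Y = (0.115 − j0.0269) S
|Y| = 0.118 S → |Z| = 1/|Y| = 8.44 Ω, ∠Z = −∠Y = 13.1°
I = V/|Z| = 3.91 A
P = VI cos φ = 33 × 3.91 × cos(13.1°) = 126 W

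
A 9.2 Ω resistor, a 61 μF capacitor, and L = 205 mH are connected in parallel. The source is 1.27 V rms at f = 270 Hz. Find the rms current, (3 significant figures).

188 mA

ω = 2πf = 1696 rad/s
X_L = ωL = 348 Ω
X_C = 1/(ωC) = 9.66 Ω
Parallel: admittances add. Y = 1/R + 1/(jωL) + jωC
Y = (0.109 + j0.101) S
|Y| = 0.148 S → |Z| = 1/|Y| = 6.75 Ω, ∠Z = −∠Y = -42.8°
I = V/|Z| = 1.27/6.75 = 188 mA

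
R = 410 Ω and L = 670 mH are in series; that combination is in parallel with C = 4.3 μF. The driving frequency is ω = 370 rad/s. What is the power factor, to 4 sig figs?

0.9614

X_L = ωL = 247.9 Ω
X_C = 1/(ωC) = 628.5 Ω
Branch 1 (R+jX_L): Z₁ = 410.0 + j247.9 Ω, |Z₁| = 479.1 Ω
Branch 2 (−jX_C): Z₂ = −j628.5 Ω
Parallel: Z = Z₁Z₂/(Z₁+Z₂), |Z| = 538.3 Ω, ∠Z = -15.97°
cos φ = cos(-15.97°) = 0.9614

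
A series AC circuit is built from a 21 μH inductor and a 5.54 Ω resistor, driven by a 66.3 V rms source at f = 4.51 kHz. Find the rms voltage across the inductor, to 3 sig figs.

ω = 2πf = 28340 rad/s
X_L = ωL = 0.595 Ω
Z = 5.54 + j0.595 Ω
|Z| = √(5.54² + 0.595²) = 5.57 Ω
I = V/|Z| = 11.9 A
V_L = I·|Z_L| = 11.9 × 0.595 = 7.08 V

7.08 V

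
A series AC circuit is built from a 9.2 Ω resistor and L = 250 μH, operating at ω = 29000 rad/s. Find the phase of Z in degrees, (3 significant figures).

38.2°

X_L = ωL = 7.25 Ω
Z = 9.20 + j7.25 Ω
|Z| = √(9.20² + 7.25²) = 11.7 Ω
∠Z = arctan(7.25/9.20) = 38.2°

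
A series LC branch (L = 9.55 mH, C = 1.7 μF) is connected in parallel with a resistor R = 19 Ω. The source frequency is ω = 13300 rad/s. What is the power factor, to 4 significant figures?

X_L = ωL = 127.0 Ω
X_C = 1/(ωC) = 44.23 Ω
Branch 1: Z₁ = R = 19.00 Ω
Branch 2 (series LC): Z₂ = j(X_L − X_C) = j82.79 Ω
Parallel: Z = Z₁Z₂/(Z₁+Z₂), |Z| = 18.52 Ω, ∠Z = 12.93°
cos φ = cos(12.93°) = 0.9747

0.9747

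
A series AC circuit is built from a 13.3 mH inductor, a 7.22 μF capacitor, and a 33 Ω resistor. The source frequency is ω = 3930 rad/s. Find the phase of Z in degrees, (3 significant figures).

X_L = ωL = 52.3 Ω
X_C = 1/(ωC) = 35.2 Ω
Net reactance X = X_L − X_C = 17.0 Ω
Z = 33.0 + j17.0 Ω
|Z| = √(33.0² + 17.0²) = 37.1 Ω
∠Z = arctan(17.0/33.0) = 27.3°

27.3°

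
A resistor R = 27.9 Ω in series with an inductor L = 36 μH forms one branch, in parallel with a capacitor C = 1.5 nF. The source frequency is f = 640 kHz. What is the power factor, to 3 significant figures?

ω = 2πf = 4.021e+06 rad/s
X_L = ωL = 145 Ω
X_C = 1/(ωC) = 166 Ω
Branch 1 (R+jX_L): Z₁ = 27.9 + j145 Ω, |Z₁| = 147 Ω
Branch 2 (−jX_C): Z₂ = −j166 Ω
Parallel: Z = Z₁Z₂/(Z₁+Z₂), |Z| = 700 Ω, ∠Z = 26.1°
cos φ = cos(26.1°) = 0.898

0.898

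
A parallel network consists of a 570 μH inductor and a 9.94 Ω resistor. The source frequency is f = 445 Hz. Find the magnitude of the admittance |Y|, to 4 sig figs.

ω = 2πf = 2796 rad/s
X_L = ωL = 1.594 Ω
Parallel: admittances add. Y = 1/R + 1/(jωL)
Y = (0.1006 − j0.6275) S
|Y| = 0.6355 S → |Z| = 1/|Y| = 1.574 Ω, ∠Z = −∠Y = 80.89°

635.5 mS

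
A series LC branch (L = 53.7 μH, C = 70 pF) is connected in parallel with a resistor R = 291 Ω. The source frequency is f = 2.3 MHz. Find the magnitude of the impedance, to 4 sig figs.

171.6 Ω

ω = 2πf = 1.445e+07 rad/s
X_L = ωL = 776.0 Ω
X_C = 1/(ωC) = 988.5 Ω
Branch 1: Z₁ = R = 291.0 Ω
Branch 2 (series LC): Z₂ = j(X_L − X_C) = −j212.5 Ω
Parallel: Z = Z₁Z₂/(Z₁+Z₂), |Z| = 171.6 Ω, ∠Z = -53.86°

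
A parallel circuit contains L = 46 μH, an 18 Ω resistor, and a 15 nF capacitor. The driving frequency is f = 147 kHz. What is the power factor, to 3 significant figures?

0.985

ω = 2πf = 923600 rad/s
X_L = ωL = 42.5 Ω
X_C = 1/(ωC) = 72.2 Ω
Parallel: admittances add. Y = 1/R + 1/(jωL) + jωC
Y = (0.0556 − j0.00968) S
|Y| = 0.0564 S → |Z| = 1/|Y| = 17.7 Ω, ∠Z = −∠Y = 9.89°
cos φ = cos(9.89°) = 0.985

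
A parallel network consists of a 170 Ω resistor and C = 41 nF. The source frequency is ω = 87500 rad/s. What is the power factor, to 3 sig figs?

0.854

X_C = 1/(ωC) = 279 Ω
Parallel: admittances add. Y = 1/R + jωC
Y = (0.00588 + j0.00359) S
|Y| = 0.00689 S → |Z| = 1/|Y| = 145 Ω, ∠Z = −∠Y = -31.4°
cos φ = cos(-31.4°) = 0.854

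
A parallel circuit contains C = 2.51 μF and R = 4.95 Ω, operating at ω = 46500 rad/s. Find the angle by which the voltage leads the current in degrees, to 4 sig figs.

-30.02°

X_C = 1/(ωC) = 8.568 Ω
Parallel: admittances add. Y = 1/R + jωC
Y = (0.2020 + j0.1167) S
|Y| = 0.2333 S → |Z| = 1/|Y| = 4.286 Ω, ∠Z = −∠Y = -30.02°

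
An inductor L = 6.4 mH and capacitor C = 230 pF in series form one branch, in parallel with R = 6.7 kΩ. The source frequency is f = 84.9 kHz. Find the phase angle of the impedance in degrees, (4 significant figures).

ω = 2πf = 533400 rad/s
X_L = ωL = 3414 Ω
X_C = 1/(ωC) = 8151 Ω
Branch 1: Z₁ = R = 6700 Ω
Branch 2 (series LC): Z₂ = j(X_L − X_C) = −j4736 Ω
Parallel: Z = Z₁Z₂/(Z₁+Z₂), |Z| = 3868 Ω, ∠Z = -54.74°

-54.74°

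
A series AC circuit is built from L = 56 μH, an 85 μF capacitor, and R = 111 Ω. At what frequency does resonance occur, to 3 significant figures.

2.31 kHz

ω₀ = 1/√(LC) = 1/√(5.6e-05 × 8.5e-05) = 14490 rad/s
f₀ = ω₀/(2π) = 2.31 kHz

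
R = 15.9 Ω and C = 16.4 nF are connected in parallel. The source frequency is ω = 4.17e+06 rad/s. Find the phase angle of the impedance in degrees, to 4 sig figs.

X_C = 1/(ωC) = 14.62 Ω
Parallel: admittances add. Y = 1/R + jωC
Y = (0.06289 + j0.06839) S
|Y| = 0.09291 S → |Z| = 1/|Y| = 10.76 Ω, ∠Z = −∠Y = -47.40°

-47.40°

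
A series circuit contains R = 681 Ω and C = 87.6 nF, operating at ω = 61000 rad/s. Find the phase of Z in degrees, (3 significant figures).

X_C = 1/(ωC) = 187 Ω
Z = 681 − j187 Ω
|Z| = √(681² + 187²) = 706 Ω
∠Z = arctan(-187/681) = -15.4°

-15.4°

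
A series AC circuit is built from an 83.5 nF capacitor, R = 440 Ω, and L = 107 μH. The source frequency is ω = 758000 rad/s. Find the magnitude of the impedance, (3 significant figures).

X_L = ωL = 81.1 Ω
X_C = 1/(ωC) = 15.8 Ω
Net reactance X = X_L − X_C = 65.3 Ω
Z = 440 + j65.3 Ω
|Z| = √(440² + 65.3²) = 445 Ω

445 Ω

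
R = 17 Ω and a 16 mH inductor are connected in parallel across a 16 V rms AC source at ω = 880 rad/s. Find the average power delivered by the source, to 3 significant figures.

15.1 W

X_L = ωL = 14.1 Ω
Parallel: admittances add. Y = 1/R + 1/(jωL)
Y = (0.0588 − j0.0710) S
|Y| = 0.0922 S → |Z| = 1/|Y| = 10.8 Ω, ∠Z = −∠Y = 50.4°
I = V/|Z| = 1.48 A
P = VI cos φ = 16 × 1.48 × cos(50.4°) = 15.1 W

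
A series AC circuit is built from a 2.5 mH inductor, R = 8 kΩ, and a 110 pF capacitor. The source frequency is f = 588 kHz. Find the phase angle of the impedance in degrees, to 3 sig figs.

ω = 2πf = 3.695e+06 rad/s
X_L = ωL = 9240 Ω
X_C = 1/(ωC) = 2460 Ω
Net reactance X = X_L − X_C = 6780 Ω
Z = 8000 + j6780 Ω
|Z| = √(8000² + 6780²) = 10500 Ω
∠Z = arctan(6780/8000) = 40.3°

40.3°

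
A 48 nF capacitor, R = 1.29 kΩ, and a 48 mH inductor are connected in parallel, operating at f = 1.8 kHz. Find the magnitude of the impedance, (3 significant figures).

661 Ω

ω = 2πf = 11310 rad/s
X_L = ωL = 543 Ω
X_C = 1/(ωC) = 1840 Ω
Parallel: admittances add. Y = 1/R + 1/(jωL) + jωC
Y = (0.000775 − j0.00130) S
|Y| = 0.00151 S → |Z| = 1/|Y| = 661 Ω, ∠Z = −∠Y = 59.2°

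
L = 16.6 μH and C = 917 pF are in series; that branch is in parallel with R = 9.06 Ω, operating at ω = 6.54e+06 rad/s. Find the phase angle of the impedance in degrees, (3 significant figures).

X_L = ωL = 109 Ω
X_C = 1/(ωC) = 167 Ω
Branch 1: Z₁ = R = 9.06 Ω
Branch 2 (series LC): Z₂ = j(X_L − X_C) = −j58.2 Ω
Parallel: Z = Z₁Z₂/(Z₁+Z₂), |Z| = 8.95 Ω, ∠Z = -8.85°

-8.85°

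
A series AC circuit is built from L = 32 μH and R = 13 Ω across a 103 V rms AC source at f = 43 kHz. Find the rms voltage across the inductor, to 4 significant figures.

ω = 2πf = 270200 rad/s
X_L = ωL = 8.646 Ω
Z = 13.00 + j8.646 Ω
|Z| = √(13.00² + 8.646²) = 15.61 Ω
I = V/|Z| = 6.597 A
V_L = I·|Z_L| = 6.597 × 8.646 = 57.04 V

57.04 V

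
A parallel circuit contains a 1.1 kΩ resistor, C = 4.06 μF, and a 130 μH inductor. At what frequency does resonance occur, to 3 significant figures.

ω₀ = 1/√(LC) = 1/√(0.00013 × 4.06e-06) = 43530 rad/s
f₀ = ω₀/(2π) = 6.93 kHz

6.93 kHz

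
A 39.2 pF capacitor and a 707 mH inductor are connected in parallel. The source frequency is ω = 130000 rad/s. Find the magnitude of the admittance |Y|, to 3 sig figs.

X_L = ωL = 91900 Ω
X_C = 1/(ωC) = 196000 Ω
Parallel: admittances add. Y = 1/(jωL) + jωC
Y = (0 − j5.78e-06) S
|Y| = 5.78e-06 S → |Z| = 1/|Y| = 173000 Ω, ∠Z = −∠Y = 90.0°

5.78 μS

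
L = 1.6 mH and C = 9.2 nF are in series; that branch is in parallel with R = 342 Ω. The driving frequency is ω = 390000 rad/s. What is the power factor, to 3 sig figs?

X_L = ωL = 624 Ω
X_C = 1/(ωC) = 279 Ω
Branch 1: Z₁ = R = 342 Ω
Branch 2 (series LC): Z₂ = j(X_L − X_C) = j345 Ω
Parallel: Z = Z₁Z₂/(Z₁+Z₂), |Z| = 243 Ω, ∠Z = 44.7°
cos φ = cos(44.7°) = 0.710

0.710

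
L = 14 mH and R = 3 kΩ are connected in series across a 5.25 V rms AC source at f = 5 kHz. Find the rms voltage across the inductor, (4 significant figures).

ω = 2πf = 31420 rad/s
X_L = ωL = 439.8 Ω
Z = 3000 + j439.8 Ω
|Z| = √(3000² + 439.8²) = 3032 Ω
I = V/|Z| = 1.731 mA
V_L = I·|Z_L| = 0.001731 × 439.8 = 0.7615 V

0.7615 V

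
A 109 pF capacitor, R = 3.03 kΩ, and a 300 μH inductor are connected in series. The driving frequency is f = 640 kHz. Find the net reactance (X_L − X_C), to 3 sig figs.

-1080 Ω

ω = 2πf = 4.021e+06 rad/s
X_L = ωL = 1210 Ω
X_C = 1/(ωC) = 2280 Ω
X = 1210 − 2280 = -1080 Ω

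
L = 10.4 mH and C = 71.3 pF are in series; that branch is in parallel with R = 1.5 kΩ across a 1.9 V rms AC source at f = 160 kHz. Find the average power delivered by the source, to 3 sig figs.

ω = 2πf = 1.005e+06 rad/s
X_L = ωL = 10500 Ω
X_C = 1/(ωC) = 14000 Ω
Branch 1: Z₁ = R = 1500 Ω
Branch 2 (series LC): Z₂ = j(X_L − X_C) = −j3500 Ω
Parallel: Z = Z₁Z₂/(Z₁+Z₂), |Z| = 1380 Ω, ∠Z = -23.2°
I = V/|Z| = 1.38 mA
P = VI cos φ = 1.9 × 0.00138 × cos(-23.2°) = 2.41 mW

2.41 mW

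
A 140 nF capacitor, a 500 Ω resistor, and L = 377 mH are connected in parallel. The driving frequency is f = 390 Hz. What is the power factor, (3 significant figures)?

ω = 2πf = 2450 rad/s
X_L = ωL = 924 Ω
X_C = 1/(ωC) = 2910 Ω
Parallel: admittances add. Y = 1/R + 1/(jωL) + jωC
Y = (0.00200 − j0.000739) S
|Y| = 0.00213 S → |Z| = 1/|Y| = 469 Ω, ∠Z = −∠Y = 20.3°
cos φ = cos(20.3°) = 0.938

0.938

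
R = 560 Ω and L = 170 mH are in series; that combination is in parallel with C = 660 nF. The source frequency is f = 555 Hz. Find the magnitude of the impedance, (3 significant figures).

609 Ω

ω = 2πf = 3487 rad/s
X_L = ωL = 593 Ω
X_C = 1/(ωC) = 434 Ω
Branch 1 (R+jX_L): Z₁ = 560 + j593 Ω, |Z₁| = 815 Ω
Branch 2 (−jX_C): Z₂ = −j434 Ω
Parallel: Z = Z₁Z₂/(Z₁+Z₂), |Z| = 609 Ω, ∠Z = -59.2°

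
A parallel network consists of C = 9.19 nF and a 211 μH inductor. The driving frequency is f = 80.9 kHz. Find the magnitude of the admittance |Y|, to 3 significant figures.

ω = 2πf = 508300 rad/s
X_L = ωL = 107 Ω
X_C = 1/(ωC) = 214 Ω
Parallel: admittances add. Y = 1/(jωL) + jωC
Y = (0 − j0.00465) S
|Y| = 0.00465 S → |Z| = 1/|Y| = 215 Ω, ∠Z = −∠Y = 90.0°

4.65 mS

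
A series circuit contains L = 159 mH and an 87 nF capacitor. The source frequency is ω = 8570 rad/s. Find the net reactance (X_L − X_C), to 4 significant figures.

21.41 Ω

X_L = ωL = 1363 Ω
X_C = 1/(ωC) = 1341 Ω
X = 1363 − 1341 = 21.41 Ω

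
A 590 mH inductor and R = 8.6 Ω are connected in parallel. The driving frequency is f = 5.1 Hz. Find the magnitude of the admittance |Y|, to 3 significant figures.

128 mS

ω = 2πf = 32.04 rad/s
X_L = ωL = 18.9 Ω
Parallel: admittances add. Y = 1/R + 1/(jωL)
Y = (0.116 − j0.0529) S
|Y| = 0.128 S → |Z| = 1/|Y| = 7.83 Ω, ∠Z = −∠Y = 24.5°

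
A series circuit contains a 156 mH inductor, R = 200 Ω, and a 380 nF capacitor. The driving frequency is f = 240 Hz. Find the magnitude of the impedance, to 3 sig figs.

ω = 2πf = 1508 rad/s
X_L = ωL = 235 Ω
X_C = 1/(ωC) = 1750 Ω
Net reactance X = X_L − X_C = -1510 Ω
Z = 200 − j1510 Ω
|Z| = √(200² + 1510²) = 1520 Ω

1520 Ω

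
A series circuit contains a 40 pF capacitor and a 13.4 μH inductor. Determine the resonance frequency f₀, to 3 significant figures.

6.87 MHz

ω₀ = 1/√(LC) = 1/√(1.34e-05 × 4e-11) = 4.319e+07 rad/s
f₀ = ω₀/(2π) = 6.87 MHz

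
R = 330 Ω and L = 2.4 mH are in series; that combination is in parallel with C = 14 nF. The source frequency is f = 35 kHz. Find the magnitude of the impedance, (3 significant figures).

ω = 2πf = 219900 rad/s
X_L = ωL = 528 Ω
X_C = 1/(ωC) = 325 Ω
Branch 1 (R+jX_L): Z₁ = 330 + j528 Ω, |Z₁| = 622 Ω
Branch 2 (−jX_C): Z₂ = −j325 Ω
Parallel: Z = Z₁Z₂/(Z₁+Z₂), |Z| = 522 Ω, ∠Z = -63.6°

522 Ω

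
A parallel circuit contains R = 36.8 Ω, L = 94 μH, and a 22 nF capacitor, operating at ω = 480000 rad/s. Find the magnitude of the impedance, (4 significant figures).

X_L = ωL = 45.12 Ω
X_C = 1/(ωC) = 94.70 Ω
Parallel: admittances add. Y = 1/R + 1/(jωL) + jωC
Y = (0.02717 − j0.01160) S
|Y| = 0.02955 S → |Z| = 1/|Y| = 33.84 Ω, ∠Z = −∠Y = 23.12°

33.84 Ω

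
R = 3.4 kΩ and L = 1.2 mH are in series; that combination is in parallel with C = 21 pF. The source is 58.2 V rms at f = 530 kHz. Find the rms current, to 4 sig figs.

ω = 2πf = 3.33e+06 rad/s
X_L = ωL = 3996 Ω
X_C = 1/(ωC) = 14300 Ω
Branch 1 (R+jX_L): Z₁ = 3400 + j3996 Ω, |Z₁| = 5247 Ω
Branch 2 (−jX_C): Z₂ = −j14300 Ω
Parallel: Z = Z₁Z₂/(Z₁+Z₂), |Z| = 6915 Ω, ∠Z = 31.35°
I = V/|Z| = 58.2/6915 = 8.417 mA

8.417 mA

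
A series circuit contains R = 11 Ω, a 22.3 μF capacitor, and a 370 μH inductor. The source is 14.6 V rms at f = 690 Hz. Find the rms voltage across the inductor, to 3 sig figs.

1.67 V

ω = 2πf = 4335 rad/s
X_L = ωL = 1.60 Ω
X_C = 1/(ωC) = 10.3 Ω
Net reactance X = X_L − X_C = -8.74 Ω
Z = 11.0 − j8.74 Ω
|Z| = √(11.0² + 8.74²) = 14.0 Ω
I = V/|Z| = 1.04 A
V_L = I·|Z_L| = 1.04 × 1.60 = 1.67 V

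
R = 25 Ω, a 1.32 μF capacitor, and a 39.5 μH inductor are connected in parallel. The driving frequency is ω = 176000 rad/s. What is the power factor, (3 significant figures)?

0.412

X_L = ωL = 6.95 Ω
X_C = 1/(ωC) = 4.30 Ω
Parallel: admittances add. Y = 1/R + 1/(jωL) + jωC
Y = (0.0400 + j0.0885) S
|Y| = 0.0971 S → |Z| = 1/|Y| = 10.3 Ω, ∠Z = −∠Y = -65.7°
cos φ = cos(-65.7°) = 0.412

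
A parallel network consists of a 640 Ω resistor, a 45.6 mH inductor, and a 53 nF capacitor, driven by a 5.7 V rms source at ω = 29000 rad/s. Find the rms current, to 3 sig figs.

9.96 mA

X_L = ωL = 1320 Ω
X_C = 1/(ωC) = 651 Ω
Parallel: admittances add. Y = 1/R + 1/(jωL) + jωC
Y = (0.00156 + j0.000781) S
|Y| = 0.00175 S → |Z| = 1/|Y| = 572 Ω, ∠Z = −∠Y = -26.6°
I = V/|Z| = 5.7/572 = 9.96 mA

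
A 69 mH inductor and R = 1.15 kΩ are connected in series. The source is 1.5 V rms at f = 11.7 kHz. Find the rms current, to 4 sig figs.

288.4 μA

ω = 2πf = 73510 rad/s
X_L = ωL = 5072 Ω
Z = 1150 + j5072 Ω
|Z| = √(1150² + 5072²) = 5201 Ω
I = V/|Z| = 1.5/5201 = 288.4 μA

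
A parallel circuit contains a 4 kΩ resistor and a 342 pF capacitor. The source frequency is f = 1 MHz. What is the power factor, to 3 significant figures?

0.116

ω = 2πf = 6.283e+06 rad/s
X_C = 1/(ωC) = 465 Ω
Parallel: admittances add. Y = 1/R + jωC
Y = (0.000250 + j0.00215) S
|Y| = 0.00216 S → |Z| = 1/|Y| = 462 Ω, ∠Z = −∠Y = -83.4°
cos φ = cos(-83.4°) = 0.116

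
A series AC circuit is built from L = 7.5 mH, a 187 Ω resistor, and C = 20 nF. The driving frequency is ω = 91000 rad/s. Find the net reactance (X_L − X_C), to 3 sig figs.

133 Ω

X_L = ωL = 682 Ω
X_C = 1/(ωC) = 549 Ω
X = 682 − 549 = 133 Ω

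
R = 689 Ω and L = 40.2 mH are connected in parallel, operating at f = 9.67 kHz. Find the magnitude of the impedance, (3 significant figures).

ω = 2πf = 60760 rad/s
X_L = ωL = 2440 Ω
Parallel: admittances add. Y = 1/R + 1/(jωL)
Y = (0.00145 − j0.000409) S
|Y| = 0.00151 S → |Z| = 1/|Y| = 663 Ω, ∠Z = −∠Y = 15.8°

663 Ω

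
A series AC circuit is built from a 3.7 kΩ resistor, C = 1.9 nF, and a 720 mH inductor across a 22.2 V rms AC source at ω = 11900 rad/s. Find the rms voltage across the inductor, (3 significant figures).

X_L = ωL = 8570 Ω
X_C = 1/(ωC) = 44200 Ω
Net reactance X = X_L − X_C = -35700 Ω
Z = 3700 − j35700 Ω
|Z| = √(3700² + 35700²) = 35900 Ω
I = V/|Z| = 619 μA
V_L = I·|Z_L| = 0.000619 × 8570 = 5.31 V

5.31 V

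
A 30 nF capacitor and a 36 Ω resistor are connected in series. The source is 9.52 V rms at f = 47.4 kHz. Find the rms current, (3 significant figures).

81.0 mA

ω = 2πf = 297800 rad/s
X_C = 1/(ωC) = 112 Ω
Z = 36.0 − j112 Ω
|Z| = √(36.0² + 112²) = 118 Ω
I = V/|Z| = 9.52/118 = 81.0 mA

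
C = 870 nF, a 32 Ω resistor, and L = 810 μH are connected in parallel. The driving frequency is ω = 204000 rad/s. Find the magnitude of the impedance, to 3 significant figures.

5.74 Ω

X_L = ωL = 165 Ω
X_C = 1/(ωC) = 5.63 Ω
Parallel: admittances add. Y = 1/R + 1/(jωL) + jωC
Y = (0.0312 + j0.171) S
|Y| = 0.174 S → |Z| = 1/|Y| = 5.74 Ω, ∠Z = −∠Y = -79.7°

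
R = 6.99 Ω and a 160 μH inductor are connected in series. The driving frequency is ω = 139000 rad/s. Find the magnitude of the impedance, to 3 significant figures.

23.3 Ω

X_L = ωL = 22.2 Ω
Z = 6.99 + j22.2 Ω
|Z| = √(6.99² + 22.2²) = 23.3 Ω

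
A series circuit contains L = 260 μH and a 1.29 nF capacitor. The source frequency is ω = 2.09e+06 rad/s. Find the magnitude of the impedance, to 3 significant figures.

X_L = ωL = 543 Ω
X_C = 1/(ωC) = 371 Ω
Net reactance X = X_L − X_C = 172 Ω
Z = j172 Ω
|Z| = √(0² + 172²) = 172 Ω

172 Ω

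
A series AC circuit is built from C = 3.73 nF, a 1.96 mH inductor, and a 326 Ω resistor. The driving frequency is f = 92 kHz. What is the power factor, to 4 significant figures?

ω = 2πf = 578100 rad/s
X_L = ωL = 1133 Ω
X_C = 1/(ωC) = 463.8 Ω
Net reactance X = X_L − X_C = 669.2 Ω
Z = 326.0 + j669.2 Ω
|Z| = √(326.0² + 669.2²) = 744.4 Ω
∠Z = arctan(669.2/326.0) = 64.03°
cos φ = cos(64.03°) = 0.4380

0.4380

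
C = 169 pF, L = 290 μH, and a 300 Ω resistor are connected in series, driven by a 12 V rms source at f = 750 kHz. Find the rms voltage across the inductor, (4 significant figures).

51.27 V

ω = 2πf = 4.712e+06 rad/s
X_L = ωL = 1367 Ω
X_C = 1/(ωC) = 1256 Ω
Net reactance X = X_L − X_C = 110.9 Ω
Z = 300.0 + j110.9 Ω
|Z| = √(300.0² + 110.9²) = 319.9 Ω
I = V/|Z| = 37.52 mA
V_L = I·|Z_L| = 0.03752 × 1367 = 51.27 V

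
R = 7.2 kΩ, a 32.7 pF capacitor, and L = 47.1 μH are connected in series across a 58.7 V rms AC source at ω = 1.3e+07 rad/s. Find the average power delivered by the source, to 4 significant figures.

X_L = ωL = 612.3 Ω
X_C = 1/(ωC) = 2352 Ω
Net reactance X = X_L − X_C = -1740 Ω
Z = 7200 − j1740 Ω
|Z| = √(7200² + 1740²) = 7407 Ω
∠Z = arctan(-1740/7200) = -13.59°
I = V/|Z| = 7.925 mA
P = VI cos φ = 58.7 × 0.007925 × cos(-13.59°) = 452.2 mW

452.2 mW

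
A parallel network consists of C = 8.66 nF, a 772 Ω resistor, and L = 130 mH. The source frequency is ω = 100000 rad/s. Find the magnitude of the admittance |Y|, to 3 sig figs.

X_L = ωL = 13000 Ω
X_C = 1/(ωC) = 1150 Ω
Parallel: admittances add. Y = 1/R + 1/(jωL) + jωC
Y = (0.00130 + j0.000789) S
|Y| = 0.00152 S → |Z| = 1/|Y| = 659 Ω, ∠Z = −∠Y = -31.3°

1.52 mS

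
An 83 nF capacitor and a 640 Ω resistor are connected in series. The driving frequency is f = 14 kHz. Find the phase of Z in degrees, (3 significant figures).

-12.1°

ω = 2πf = 87960 rad/s
X_C = 1/(ωC) = 137 Ω
Z = 640 − j137 Ω
|Z| = √(640² + 137²) = 654 Ω
∠Z = arctan(-137/640) = -12.1°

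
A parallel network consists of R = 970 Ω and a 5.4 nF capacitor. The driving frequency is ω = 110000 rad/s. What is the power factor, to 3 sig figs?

X_C = 1/(ωC) = 1680 Ω
Parallel: admittances add. Y = 1/R + jωC
Y = (0.00103 + j0.000594) S
|Y| = 0.00119 S → |Z| = 1/|Y| = 840 Ω, ∠Z = −∠Y = -29.9°
cos φ = cos(-29.9°) = 0.866

0.866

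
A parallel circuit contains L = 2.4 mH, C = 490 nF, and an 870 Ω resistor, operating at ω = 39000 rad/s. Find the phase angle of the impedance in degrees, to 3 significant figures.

-82.2°

X_L = ωL = 93.6 Ω
X_C = 1/(ωC) = 52.3 Ω
Parallel: admittances add. Y = 1/R + 1/(jωL) + jωC
Y = (0.00115 + j0.00843) S
|Y| = 0.00850 S → |Z| = 1/|Y| = 118 Ω, ∠Z = −∠Y = -82.2°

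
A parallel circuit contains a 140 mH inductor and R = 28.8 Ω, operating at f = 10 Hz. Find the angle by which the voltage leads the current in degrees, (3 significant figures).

73.0°

ω = 2πf = 62.83 rad/s
X_L = ωL = 8.80 Ω
Parallel: admittances add. Y = 1/R + 1/(jωL)
Y = (0.0347 − j0.114) S
|Y| = 0.119 S → |Z| = 1/|Y| = 8.41 Ω, ∠Z = −∠Y = 73.0°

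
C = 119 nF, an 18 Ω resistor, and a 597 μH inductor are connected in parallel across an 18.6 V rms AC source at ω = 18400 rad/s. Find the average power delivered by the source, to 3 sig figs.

X_L = ωL = 11.0 Ω
X_C = 1/(ωC) = 457 Ω
Parallel: admittances add. Y = 1/R + 1/(jωL) + jωC
Y = (0.0556 − j0.0888) S
|Y| = 0.105 S → |Z| = 1/|Y| = 9.54 Ω, ∠Z = −∠Y = 58.0°
I = V/|Z| = 1.95 A
P = VI cos φ = 18.6 × 1.95 × cos(58.0°) = 19.2 W

19.2 W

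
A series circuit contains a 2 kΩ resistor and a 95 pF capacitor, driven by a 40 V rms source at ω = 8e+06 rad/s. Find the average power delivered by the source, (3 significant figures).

X_C = 1/(ωC) = 1320 Ω
Z = 2000 − j1320 Ω
|Z| = √(2000² + 1320²) = 2390 Ω
∠Z = arctan(-1320/2000) = -33.3°
I = V/|Z| = 16.7 mA
P = VI cos φ = 40 × 0.0167 × cos(-33.3°) = 558 mW

558 mW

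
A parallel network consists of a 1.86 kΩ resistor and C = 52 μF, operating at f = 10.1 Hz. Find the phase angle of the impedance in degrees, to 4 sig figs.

ω = 2πf = 63.46 rad/s
X_C = 1/(ωC) = 303.0 Ω
Parallel: admittances add. Y = 1/R + jωC
Y = (0.0005376 + j0.003300) S
|Y| = 0.003343 S → |Z| = 1/|Y| = 299.1 Ω, ∠Z = −∠Y = -80.75°

-80.75°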